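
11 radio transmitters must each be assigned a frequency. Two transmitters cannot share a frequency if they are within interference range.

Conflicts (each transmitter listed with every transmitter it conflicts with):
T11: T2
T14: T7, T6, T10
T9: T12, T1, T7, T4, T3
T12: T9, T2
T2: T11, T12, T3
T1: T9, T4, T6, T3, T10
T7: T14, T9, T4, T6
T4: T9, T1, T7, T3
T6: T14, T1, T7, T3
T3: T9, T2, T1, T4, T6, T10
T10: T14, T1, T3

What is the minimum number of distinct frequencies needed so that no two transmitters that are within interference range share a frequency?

4

T9, T1, T4, T3 pairwise conflict, so at least 4 frequencies are needed.
4 frequencies suffice: frequency 1 → {T11, T12, T7, T3}; frequency 2 → {T14, T2, T1}; frequency 3 → {T9, T6, T10}; frequency 4 → {T4}. Every pair that conflicts lands in different frequencies.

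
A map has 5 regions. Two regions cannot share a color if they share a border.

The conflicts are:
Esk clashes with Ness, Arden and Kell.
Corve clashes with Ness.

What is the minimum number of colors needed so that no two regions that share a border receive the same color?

Esk and Arden conflict, so at least 2 colors are needed.
2 colors suffice: color 1 → {Esk, Corve}; color 2 → {Ness, Arden, Kell}. Every pair that conflicts lands in different colors.

2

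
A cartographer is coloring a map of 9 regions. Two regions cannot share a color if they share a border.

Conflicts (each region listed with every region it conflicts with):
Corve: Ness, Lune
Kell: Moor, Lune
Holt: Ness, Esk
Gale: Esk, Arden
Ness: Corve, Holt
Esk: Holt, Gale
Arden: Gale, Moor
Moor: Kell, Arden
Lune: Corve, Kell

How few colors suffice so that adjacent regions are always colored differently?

The cycle Esk-Holt-Ness-Corve-Lune-Kell-Moor-Arden-Gale-Esk has odd length 9, so it cannot be 2-colored; at least 3 colors are needed.
3 colors suffice: color 1 → {Ness, Esk, Moor, Lune}; color 2 → {Corve, Kell, Holt, Gale}; color 3 → {Arden}. No two conflicting regions share a color.

3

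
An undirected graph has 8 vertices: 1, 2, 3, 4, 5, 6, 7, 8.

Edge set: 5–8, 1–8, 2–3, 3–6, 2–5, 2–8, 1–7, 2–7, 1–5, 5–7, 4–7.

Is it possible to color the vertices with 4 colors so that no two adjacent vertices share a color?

The chromatic number is 3. 1, 5, 7 form a triangle, so at least 3 colors are needed.
3 colors suffice: color red → {3, 4, 5}; color blue → {6, 7, 8}; color green → {1, 2}.
Since 4 ≥ 3, a proper 4-coloring certainly exists.

Yes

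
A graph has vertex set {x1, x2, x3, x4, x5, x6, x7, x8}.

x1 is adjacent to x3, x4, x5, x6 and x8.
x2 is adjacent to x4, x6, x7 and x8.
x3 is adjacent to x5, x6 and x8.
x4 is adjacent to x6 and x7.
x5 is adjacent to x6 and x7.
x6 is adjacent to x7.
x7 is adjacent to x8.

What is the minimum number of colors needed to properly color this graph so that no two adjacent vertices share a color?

4

x2, x4, x6, x7 form a clique, so at least 4 colors are needed.
4 colors suffice: x1=2, x2=3, x3=4, x4=4, x5=3, x6=1, x7=2, x8=1. Each edge has distinct colors on its endpoints.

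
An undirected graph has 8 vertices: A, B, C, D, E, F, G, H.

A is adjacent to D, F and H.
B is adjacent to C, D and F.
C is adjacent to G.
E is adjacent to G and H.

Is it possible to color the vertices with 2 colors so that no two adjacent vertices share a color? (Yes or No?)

No

The cycle C-G-E-H-A-D-B-C has odd length 7, so it cannot be 2-colored; at least 3 colors are needed.
So 2 colors are not enough.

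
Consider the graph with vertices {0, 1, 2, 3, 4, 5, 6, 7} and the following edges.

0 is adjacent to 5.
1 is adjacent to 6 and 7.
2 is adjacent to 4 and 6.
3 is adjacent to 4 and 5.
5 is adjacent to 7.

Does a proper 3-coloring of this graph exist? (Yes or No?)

The chromatic number is 3. The cycle 2-4-3-5-7-1-6-2 has odd length 7, so it cannot be 2-colored; at least 3 colors are needed.
3 colors suffice: 0=blue, 1=red, 2=green, 3=blue, 4=red, 5=red, 6=blue, 7=blue.
That is already a proper 3-coloring.

Yes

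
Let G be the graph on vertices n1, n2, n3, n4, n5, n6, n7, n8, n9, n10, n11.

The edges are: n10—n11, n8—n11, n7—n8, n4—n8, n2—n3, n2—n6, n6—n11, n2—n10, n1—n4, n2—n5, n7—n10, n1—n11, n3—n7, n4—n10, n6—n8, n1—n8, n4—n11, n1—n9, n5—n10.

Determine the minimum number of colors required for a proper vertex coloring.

4

n1, n4, n8, n11 are pairwise adjacent (a clique of size 4), so at least 4 colors are needed.
4 colors suffice: color 1 → {n3, n8, n9, n10}; color 2 → {n2, n7, n11}; color 3 → {n1, n5, n6}; color 4 → {n4}. Each edge has distinct colors on its endpoints.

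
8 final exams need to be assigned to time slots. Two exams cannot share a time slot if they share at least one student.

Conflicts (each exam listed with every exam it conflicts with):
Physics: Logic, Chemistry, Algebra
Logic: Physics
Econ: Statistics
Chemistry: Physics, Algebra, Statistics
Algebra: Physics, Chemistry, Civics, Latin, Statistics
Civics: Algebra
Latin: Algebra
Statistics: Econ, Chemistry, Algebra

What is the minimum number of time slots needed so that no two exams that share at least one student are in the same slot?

Physics, Chemistry, Algebra are mutually in conflict, so at least 3 time slots are needed.
3 time slots suffice: time slot 1 → {Logic, Econ, Algebra}; time slot 2 → {Physics, Civics, Latin, Statistics}; time slot 3 → {Chemistry}. No two conflicting exams share a time slot.

3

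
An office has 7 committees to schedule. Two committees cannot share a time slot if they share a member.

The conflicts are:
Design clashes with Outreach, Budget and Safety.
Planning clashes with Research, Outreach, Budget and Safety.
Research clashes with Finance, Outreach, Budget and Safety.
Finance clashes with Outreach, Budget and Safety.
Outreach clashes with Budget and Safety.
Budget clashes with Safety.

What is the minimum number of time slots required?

5

Research, Finance, Outreach, Budget, Safety pairwise conflict, so at least 5 time slots are needed.
5 time slots suffice: time slot 1 → {Outreach}; time slot 2 → {Safety}; time slot 3 → {Budget}; time slot 4 → {Design, Research}; time slot 5 → {Planning, Finance}. Every pair that conflicts lands in different time slots.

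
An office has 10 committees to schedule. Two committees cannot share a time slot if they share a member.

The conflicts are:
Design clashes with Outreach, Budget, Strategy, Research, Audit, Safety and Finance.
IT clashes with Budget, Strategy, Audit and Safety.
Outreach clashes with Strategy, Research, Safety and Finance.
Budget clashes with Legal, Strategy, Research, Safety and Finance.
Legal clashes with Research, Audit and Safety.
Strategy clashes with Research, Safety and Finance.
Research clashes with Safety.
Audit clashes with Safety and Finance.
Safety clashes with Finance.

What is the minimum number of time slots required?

5

Design, Outreach, Strategy, Safety, Finance pairwise conflict, so at least 5 time slots are needed.
5 time slots suffice: time slot 1 → {Safety}; time slot 2 → {Strategy, Audit}; time slot 3 → {Design, IT, Legal}; time slot 4 → {Outreach, Budget}; time slot 5 → {Research, Finance}. Each listed conflict is separated.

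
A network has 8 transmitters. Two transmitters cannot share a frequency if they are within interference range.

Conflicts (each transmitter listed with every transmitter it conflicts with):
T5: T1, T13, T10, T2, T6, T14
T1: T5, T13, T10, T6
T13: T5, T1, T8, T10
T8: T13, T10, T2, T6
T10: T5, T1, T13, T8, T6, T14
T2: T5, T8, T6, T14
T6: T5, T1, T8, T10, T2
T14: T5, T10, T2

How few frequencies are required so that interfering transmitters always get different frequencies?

4

T5, T1, T10, T6 pairwise conflict, so at least 4 frequencies are needed.
4 frequencies suffice: frequency 1 → {T10, T2}; frequency 2 → {T5, T8}; frequency 3 → {T13, T6, T14}; frequency 4 → {T1}. Every pair that conflicts lands in different frequencies.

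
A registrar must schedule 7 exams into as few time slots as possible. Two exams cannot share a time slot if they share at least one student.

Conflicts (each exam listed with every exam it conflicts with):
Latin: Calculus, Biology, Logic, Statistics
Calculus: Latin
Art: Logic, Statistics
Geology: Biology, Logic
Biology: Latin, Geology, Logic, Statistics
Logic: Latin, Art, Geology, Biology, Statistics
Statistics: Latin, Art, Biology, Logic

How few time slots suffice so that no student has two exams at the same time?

4

Latin, Biology, Logic, Statistics all conflict with each other, so at least 4 time slots are needed.
Using 4 time slots: Latin=4, Calculus=1, Art=3, Geology=2, Biology=3, Logic=1, Statistics=2. Every pair that conflicts lands in different time slots.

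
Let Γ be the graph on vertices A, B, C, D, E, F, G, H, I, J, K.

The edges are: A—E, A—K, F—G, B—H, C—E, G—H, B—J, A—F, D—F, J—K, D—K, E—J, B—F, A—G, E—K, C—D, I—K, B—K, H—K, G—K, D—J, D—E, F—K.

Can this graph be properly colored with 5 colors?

The chromatic number is 4. A, F, G, K form a clique, so at least 4 colors are needed.
4 colors suffice: color red → {C, K}; color blue → {E, F, H, I}; color green → {B, D, G}; color yellow → {A, J}.
Since 5 ≥ 4, a proper 5-coloring certainly exists.

Yes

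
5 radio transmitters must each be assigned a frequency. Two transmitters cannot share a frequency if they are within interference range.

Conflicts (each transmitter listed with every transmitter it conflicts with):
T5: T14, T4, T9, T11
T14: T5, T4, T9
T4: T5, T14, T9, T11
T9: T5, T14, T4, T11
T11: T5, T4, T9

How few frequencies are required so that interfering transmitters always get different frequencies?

4

T5, T14, T4, T9 are mutually in conflict, so at least 4 frequencies are needed.
4 frequencies suffice: frequency 1 → {T5}; frequency 2 → {T4}; frequency 3 → {T9}; frequency 4 → {T14, T11}. Each listed conflict is separated.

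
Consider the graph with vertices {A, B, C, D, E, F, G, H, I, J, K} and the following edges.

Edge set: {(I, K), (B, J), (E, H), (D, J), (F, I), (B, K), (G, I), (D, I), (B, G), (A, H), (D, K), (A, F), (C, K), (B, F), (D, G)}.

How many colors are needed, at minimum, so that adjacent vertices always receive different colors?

3

D, G, I form a triangle, so at least 3 colors are needed.
One proper 3-coloring: A=2, B=1, C=1, D=1, E=2, F=3, G=3, H=1, I=2, J=2, K=3. Each edge has distinct colors on its endpoints.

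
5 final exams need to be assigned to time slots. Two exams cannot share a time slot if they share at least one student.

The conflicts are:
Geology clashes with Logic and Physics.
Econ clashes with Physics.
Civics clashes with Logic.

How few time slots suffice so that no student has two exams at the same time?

Geology and Logic conflict, so at least 2 time slots are needed.
A valid assignment using 2 time slots: Geology=2, Econ=2, Civics=2, Logic=1, Physics=1. Every pair that conflicts lands in different time slots.

2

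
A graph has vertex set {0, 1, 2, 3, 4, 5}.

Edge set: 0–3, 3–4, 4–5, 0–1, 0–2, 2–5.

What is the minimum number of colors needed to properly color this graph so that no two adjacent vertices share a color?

The cycle 5-4-3-0-2-5 has odd length 5, so it cannot be 2-colored; at least 3 colors are needed.
One proper 3-coloring: 0=a, 1=b, 2=b, 3=b, 4=a, 5=c. Every edge joins two different colors.

3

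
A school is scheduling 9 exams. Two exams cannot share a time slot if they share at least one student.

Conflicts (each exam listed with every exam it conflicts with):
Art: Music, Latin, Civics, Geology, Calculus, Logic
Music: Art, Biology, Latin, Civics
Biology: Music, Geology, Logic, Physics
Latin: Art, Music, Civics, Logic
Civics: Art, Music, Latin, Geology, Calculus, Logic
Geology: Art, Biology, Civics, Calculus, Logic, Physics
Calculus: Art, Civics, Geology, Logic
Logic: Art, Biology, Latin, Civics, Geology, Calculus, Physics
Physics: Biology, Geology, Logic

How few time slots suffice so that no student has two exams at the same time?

Art, Civics, Geology, Calculus, Logic all conflict with each other, so at least 5 time slots are needed.
5 time slots suffice: Art=4, Music=1, Biology=2, Latin=3, Civics=2, Geology=3, Calculus=5, Logic=1, Physics=4. No two conflicting exams share a time slot.

5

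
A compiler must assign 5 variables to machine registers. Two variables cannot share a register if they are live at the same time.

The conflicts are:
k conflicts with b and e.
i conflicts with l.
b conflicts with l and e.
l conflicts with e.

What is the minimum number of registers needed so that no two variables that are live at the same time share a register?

k, b, e pairwise conflict, so at least 3 registers are needed.
Using 3 registers: k=3, i=1, b=2, l=3, e=1. Every pair that conflicts lands in different registers.

3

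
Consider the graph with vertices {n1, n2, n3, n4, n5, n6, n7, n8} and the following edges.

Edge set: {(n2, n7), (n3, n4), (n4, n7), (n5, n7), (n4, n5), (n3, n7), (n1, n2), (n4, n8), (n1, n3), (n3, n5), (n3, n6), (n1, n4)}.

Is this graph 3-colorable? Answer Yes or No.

No

n3, n4, n5, n7 form a clique, so at least 4 colors are needed.
So 3 colors are not enough.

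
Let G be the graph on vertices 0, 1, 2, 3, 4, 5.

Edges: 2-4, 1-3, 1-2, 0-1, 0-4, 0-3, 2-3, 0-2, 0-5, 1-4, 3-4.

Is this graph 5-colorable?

Yes

The chromatic number is 5. 0, 1, 2, 3, 4 are pairwise adjacent (a clique of size 5), so at least 5 colors are needed.
5 colors suffice: color red → {0}; color blue → {3, 5}; color green → {4}; color yellow → {1}; color purple → {2}.
That is already a proper 5-coloring.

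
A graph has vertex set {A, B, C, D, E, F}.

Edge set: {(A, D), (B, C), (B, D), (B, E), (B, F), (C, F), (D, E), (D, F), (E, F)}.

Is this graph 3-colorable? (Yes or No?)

No

B, D, E, F are mutually adjacent (a clique of size 4), so at least 4 colors are needed.
So 3 colors are not enough.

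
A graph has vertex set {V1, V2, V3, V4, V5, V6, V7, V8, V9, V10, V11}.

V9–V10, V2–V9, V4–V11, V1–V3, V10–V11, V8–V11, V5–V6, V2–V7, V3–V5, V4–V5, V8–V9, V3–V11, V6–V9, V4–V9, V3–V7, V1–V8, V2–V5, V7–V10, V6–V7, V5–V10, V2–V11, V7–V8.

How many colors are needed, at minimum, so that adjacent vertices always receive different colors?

V1 and V3 are adjacent, so at least 2 colors are needed.
2 colors suffice: V1=1, V2=2, V3=2, V4=2, V5=1, V6=2, V7=1, V8=2, V9=1, V10=2, V11=1. Each edge has distinct colors on its endpoints.

2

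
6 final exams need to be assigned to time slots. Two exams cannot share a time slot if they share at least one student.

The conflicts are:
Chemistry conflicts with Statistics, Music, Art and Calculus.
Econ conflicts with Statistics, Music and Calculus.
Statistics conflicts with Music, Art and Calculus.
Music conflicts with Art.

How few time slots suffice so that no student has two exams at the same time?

Chemistry, Statistics, Music, Art pairwise conflict, so at least 4 time slots are needed.
4 time slots suffice: time slot 1 → {Statistics}; time slot 2 → {Music, Calculus}; time slot 3 → {Chemistry, Econ}; time slot 4 → {Art}. Each listed conflict is separated.

4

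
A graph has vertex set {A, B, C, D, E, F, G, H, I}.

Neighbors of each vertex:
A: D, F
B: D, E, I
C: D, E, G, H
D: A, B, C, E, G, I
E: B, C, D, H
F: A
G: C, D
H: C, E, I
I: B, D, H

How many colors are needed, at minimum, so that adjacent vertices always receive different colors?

3

C, E, H form a triangle, so at least 3 colors are needed.
3 colors suffice: color 1 → {D, F, H}; color 2 → {A, E, G, I}; color 3 → {B, C}. No two adjacent vertices share a color.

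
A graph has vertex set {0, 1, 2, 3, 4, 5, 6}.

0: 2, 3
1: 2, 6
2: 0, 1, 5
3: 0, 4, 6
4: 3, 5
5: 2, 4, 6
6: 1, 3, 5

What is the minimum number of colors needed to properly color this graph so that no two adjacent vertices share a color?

The cycle 6-1-2-0-3-6 has odd length 5, so it cannot be 2-colored; at least 3 colors are needed.
3 colors suffice: color red → {2, 4, 6}; color blue → {1, 3, 5}; color green → {0}. Each edge has distinct colors on its endpoints.

3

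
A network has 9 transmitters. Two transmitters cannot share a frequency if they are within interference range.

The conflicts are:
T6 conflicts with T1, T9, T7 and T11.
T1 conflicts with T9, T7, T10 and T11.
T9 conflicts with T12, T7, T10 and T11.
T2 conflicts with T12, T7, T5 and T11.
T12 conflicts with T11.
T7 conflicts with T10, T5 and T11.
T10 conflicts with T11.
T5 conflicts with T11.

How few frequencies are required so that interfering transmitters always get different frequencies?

5

T1, T9, T7, T10, T11 are mutually in conflict, so at least 5 frequencies are needed.
5 frequencies suffice: T6=5, T1=4, T9=3, T2=3, T12=2, T7=2, T10=5, T5=4, T11=1. No two conflicting transmitters share a frequency.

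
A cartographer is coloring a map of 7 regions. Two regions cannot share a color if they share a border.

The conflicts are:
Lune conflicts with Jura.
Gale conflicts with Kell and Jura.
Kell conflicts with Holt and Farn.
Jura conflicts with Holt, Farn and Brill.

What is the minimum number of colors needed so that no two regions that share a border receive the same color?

Gale and Jura conflict, so at least 2 colors are needed.
2 colors suffice: color 1 → {Kell, Jura}; color 2 → {Lune, Gale, Holt, Farn, Brill}. No two conflicting regions share a color.

2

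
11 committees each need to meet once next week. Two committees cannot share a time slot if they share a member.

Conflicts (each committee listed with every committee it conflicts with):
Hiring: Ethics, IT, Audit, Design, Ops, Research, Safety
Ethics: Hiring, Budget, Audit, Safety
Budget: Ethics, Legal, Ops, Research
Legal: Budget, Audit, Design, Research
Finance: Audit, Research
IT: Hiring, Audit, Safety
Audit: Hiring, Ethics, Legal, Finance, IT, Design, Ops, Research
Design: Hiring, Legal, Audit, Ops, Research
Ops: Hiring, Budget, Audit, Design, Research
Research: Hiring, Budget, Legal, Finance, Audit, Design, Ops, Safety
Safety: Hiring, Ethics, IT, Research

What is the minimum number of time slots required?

5

Hiring, Audit, Design, Ops, Research are mutually in conflict, so at least 5 time slots are needed.
5 time slots suffice: Hiring=3, Ethics=2, Budget=1, Legal=3, Finance=3, IT=2, Audit=1, Design=5, Ops=4, Research=2, Safety=1. Each listed conflict is separated.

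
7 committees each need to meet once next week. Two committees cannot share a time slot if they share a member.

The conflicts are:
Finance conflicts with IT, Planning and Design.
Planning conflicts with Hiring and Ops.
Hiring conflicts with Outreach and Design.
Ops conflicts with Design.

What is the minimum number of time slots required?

2

Finance and Planning conflict, so at least 2 time slots are needed.
2 time slots suffice: Finance=2, IT=1, Planning=1, Hiring=2, Ops=2, Outreach=1, Design=1. Each listed conflict is separated.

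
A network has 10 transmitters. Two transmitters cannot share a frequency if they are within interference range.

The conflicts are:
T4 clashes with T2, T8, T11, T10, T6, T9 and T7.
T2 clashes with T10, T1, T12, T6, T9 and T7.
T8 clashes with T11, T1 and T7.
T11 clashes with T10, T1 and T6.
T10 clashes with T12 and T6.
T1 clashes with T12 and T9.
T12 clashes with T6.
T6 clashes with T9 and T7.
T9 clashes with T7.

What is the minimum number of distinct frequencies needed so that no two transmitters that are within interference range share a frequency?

5

T4, T2, T6, T9, T7 pairwise conflict, so at least 5 frequencies are needed.
Using 5 frequencies: T4=2, T2=3, T8=5, T11=3, T10=4, T1=1, T12=2, T6=1, T9=5, T7=4. Every pair that conflicts lands in different frequencies.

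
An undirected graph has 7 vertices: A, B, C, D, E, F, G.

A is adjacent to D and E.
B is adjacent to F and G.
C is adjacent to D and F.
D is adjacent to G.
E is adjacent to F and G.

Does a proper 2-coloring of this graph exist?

The cycle C-F-E-A-D-C has odd length 5, so it cannot be 2-colored; at least 3 colors are needed.
So 2 colors are not enough.

No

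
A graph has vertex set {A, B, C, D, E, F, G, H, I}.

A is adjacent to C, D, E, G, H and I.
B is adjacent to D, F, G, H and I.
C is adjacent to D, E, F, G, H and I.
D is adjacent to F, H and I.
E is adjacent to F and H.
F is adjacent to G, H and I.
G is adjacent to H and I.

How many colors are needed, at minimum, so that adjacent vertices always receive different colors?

C, F, G, H form a clique, so at least 4 colors are needed.
One proper 4-coloring: A=1, B=2, C=2, D=4, E=4, F=1, G=4, H=3, I=3. Each edge has distinct colors on its endpoints.

4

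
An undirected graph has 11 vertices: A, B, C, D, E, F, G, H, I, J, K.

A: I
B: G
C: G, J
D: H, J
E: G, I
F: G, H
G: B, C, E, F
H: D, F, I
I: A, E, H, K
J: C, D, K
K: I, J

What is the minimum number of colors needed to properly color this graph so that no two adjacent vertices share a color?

3

The cycle H-F-G-E-I-H has odd length 5, so it cannot be 2-colored; at least 3 colors are needed.
3 colors suffice: A=2, B=2, C=2, D=3, E=2, F=3, G=1, H=2, I=1, J=1, K=2. Each edge has distinct colors on its endpoints.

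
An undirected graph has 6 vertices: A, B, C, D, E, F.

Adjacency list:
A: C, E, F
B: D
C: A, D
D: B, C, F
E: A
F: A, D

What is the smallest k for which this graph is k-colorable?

2

C and D are adjacent, so at least 2 colors are needed.
A valid assignment using 2 colors: A=red, B=blue, C=blue, D=red, E=blue, F=blue. No two adjacent vertices share a color.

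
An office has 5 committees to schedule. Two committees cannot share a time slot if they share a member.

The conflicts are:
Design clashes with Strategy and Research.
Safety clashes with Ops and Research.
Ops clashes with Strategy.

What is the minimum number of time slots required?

The cycle Strategy-Ops-Safety-Research-Design-Strategy has odd length 5, so it cannot be 2-colored; at least 3 time slots are needed.
3 time slots suffice: time slot 1 → {Design, Safety}; time slot 2 → {Ops, Research}; time slot 3 → {Strategy}. Each listed conflict is separated.

3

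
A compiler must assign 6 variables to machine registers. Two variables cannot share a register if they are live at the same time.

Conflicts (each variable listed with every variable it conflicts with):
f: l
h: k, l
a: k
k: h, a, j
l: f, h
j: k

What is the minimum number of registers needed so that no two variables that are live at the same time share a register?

a and k conflict, so at least 2 registers are needed.
2 registers suffice: register 1 → {k, l}; register 2 → {f, h, a, j}. Each listed conflict is separated.

2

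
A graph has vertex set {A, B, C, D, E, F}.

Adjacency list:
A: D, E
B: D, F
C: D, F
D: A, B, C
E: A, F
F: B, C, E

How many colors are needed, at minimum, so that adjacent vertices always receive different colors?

3

The cycle F-C-D-A-E-F has odd length 5, so it cannot be 2-colored; at least 3 colors are needed.
3 colors suffice: color 1 → {D, F}; color 2 → {B, C, E}; color 3 → {A}. Each edge has distinct colors on its endpoints.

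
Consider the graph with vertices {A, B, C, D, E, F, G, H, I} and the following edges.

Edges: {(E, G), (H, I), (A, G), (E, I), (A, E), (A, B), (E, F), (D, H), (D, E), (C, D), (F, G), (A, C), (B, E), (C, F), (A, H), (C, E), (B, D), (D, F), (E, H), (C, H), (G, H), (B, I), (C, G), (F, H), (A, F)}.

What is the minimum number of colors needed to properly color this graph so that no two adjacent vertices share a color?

A, C, E, F, G, H are pairwise adjacent (a clique of size 6), so at least 6 colors are needed.
6 colors suffice: A=4, B=2, C=3, D=4, E=1, F=5, G=6, H=2, I=3. Each edge has distinct colors on its endpoints.

6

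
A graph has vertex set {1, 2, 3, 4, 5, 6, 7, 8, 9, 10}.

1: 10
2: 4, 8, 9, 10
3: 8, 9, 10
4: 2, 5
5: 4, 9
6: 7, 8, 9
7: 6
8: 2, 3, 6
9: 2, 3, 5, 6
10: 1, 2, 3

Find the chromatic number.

2 and 4 are adjacent, so at least 2 colors are needed.
2 colors suffice: color red → {1, 2, 3, 5, 6}; color blue → {4, 7, 8, 9, 10}. No two adjacent vertices share a color.

2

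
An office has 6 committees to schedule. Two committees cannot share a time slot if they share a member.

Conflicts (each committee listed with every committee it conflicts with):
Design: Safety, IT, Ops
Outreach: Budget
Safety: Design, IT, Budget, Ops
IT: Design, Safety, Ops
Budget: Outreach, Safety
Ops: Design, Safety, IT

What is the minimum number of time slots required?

4

Design, Safety, IT, Ops are mutually in conflict, so at least 4 time slots are needed.
Using 4 time slots: Design=4, Outreach=1, Safety=1, IT=2, Budget=2, Ops=3. Every pair that conflicts lands in different time slots.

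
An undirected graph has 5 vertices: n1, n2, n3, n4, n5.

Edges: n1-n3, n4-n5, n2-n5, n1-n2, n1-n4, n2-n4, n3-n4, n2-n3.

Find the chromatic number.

n1, n2, n3, n4 are pairwise adjacent (a clique of size 4), so at least 4 colors are needed.
One proper 4-coloring: n1=3, n2=1, n3=4, n4=2, n5=3. No two adjacent vertices share a color.

4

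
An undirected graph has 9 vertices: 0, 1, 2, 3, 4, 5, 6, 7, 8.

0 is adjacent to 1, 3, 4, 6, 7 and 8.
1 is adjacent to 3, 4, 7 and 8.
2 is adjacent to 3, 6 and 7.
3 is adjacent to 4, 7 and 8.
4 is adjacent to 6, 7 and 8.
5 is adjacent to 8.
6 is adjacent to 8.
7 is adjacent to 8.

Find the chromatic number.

0, 1, 3, 4, 7, 8 are mutually adjacent (a clique of size 6), so at least 6 colors are needed.
6 colors suffice: color red → {2, 8}; color blue → {0, 5}; color green → {6, 7}; color yellow → {4}; color purple → {3}; color orange → {1}. Each edge has distinct colors on its endpoints.

6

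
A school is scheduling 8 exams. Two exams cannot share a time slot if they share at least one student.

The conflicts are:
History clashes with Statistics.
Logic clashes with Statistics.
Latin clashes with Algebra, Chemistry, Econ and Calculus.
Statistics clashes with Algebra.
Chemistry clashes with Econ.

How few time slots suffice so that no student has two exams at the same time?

Latin, Chemistry, Econ all conflict with each other, so at least 3 time slots are needed.
3 time slots suffice: time slot 1 → {Latin, Statistics}; time slot 2 → {History, Logic, Algebra, Chemistry, Calculus}; time slot 3 → {Econ}. Each listed conflict is separated.

3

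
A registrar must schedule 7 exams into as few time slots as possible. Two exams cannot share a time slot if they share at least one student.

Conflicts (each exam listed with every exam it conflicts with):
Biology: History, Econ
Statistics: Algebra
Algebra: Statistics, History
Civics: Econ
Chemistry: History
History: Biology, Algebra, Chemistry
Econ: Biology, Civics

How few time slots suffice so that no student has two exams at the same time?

Biology and History conflict, so at least 2 time slots are needed.
Using 2 time slots: Biology=2, Statistics=1, Algebra=2, Civics=2, Chemistry=2, History=1, Econ=1. Each listed conflict is separated.

2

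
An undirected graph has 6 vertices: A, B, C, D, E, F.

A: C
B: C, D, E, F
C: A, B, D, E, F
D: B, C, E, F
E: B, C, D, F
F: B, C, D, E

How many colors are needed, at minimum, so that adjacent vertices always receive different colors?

5

B, C, D, E, F are mutually adjacent (a clique of size 5), so at least 5 colors are needed.
A valid assignment using 5 colors: A=2, B=5, C=1, D=2, E=3, F=4. No two adjacent vertices share a color.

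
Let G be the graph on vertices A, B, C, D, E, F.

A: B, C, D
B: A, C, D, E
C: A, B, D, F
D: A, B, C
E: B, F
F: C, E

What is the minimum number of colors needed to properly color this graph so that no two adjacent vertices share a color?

A, B, C, D are pairwise adjacent (a clique of size 4), so at least 4 colors are needed.
A valid assignment using 4 colors: A=green, B=blue, C=red, D=yellow, E=red, F=blue. No two adjacent vertices share a color.

4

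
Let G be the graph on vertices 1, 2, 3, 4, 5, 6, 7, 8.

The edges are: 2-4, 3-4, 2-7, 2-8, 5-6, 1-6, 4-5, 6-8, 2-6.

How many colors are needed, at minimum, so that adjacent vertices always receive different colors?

2, 6, 8 are pairwise adjacent, so at least 3 colors are needed.
3 colors suffice: 1=red, 2=red, 3=red, 4=blue, 5=red, 6=blue, 7=blue, 8=green. Each edge has distinct colors on its endpoints.

3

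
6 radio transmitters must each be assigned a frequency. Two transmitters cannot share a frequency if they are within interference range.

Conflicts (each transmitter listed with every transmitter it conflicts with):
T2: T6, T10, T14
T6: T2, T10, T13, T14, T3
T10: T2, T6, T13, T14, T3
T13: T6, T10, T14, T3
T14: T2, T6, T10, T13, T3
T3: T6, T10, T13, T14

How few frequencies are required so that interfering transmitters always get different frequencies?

T6, T10, T13, T14, T3 pairwise conflict, so at least 5 frequencies are needed.
5 frequencies suffice: frequency 1 → {T10}; frequency 2 → {T6}; frequency 3 → {T14}; frequency 4 → {T2, T3}; frequency 5 → {T13}. Each listed conflict is separated.

5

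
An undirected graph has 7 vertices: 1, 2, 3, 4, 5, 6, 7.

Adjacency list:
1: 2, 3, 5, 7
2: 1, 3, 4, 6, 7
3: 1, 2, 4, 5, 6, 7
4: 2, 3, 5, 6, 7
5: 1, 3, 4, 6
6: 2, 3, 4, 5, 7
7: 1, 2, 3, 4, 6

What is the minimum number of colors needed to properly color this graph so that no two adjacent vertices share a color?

5

2, 3, 4, 6, 7 are mutually adjacent (a clique of size 5), so at least 5 colors are needed.
A valid assignment using 5 colors: 1=blue, 2=green, 3=red, 4=yellow, 5=green, 6=blue, 7=purple. Each edge has distinct colors on its endpoints.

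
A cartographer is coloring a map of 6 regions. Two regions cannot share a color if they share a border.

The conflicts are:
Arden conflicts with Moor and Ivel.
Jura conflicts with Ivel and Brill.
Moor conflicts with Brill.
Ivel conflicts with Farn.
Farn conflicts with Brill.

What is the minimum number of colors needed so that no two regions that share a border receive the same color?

3

The cycle Jura-Brill-Moor-Arden-Ivel-Jura has odd length 5, so it cannot be 2-colored; at least 3 colors are needed.
3 colors suffice: Arden=3, Jura=2, Moor=2, Ivel=1, Farn=2, Brill=1. Every pair that conflicts lands in different colors.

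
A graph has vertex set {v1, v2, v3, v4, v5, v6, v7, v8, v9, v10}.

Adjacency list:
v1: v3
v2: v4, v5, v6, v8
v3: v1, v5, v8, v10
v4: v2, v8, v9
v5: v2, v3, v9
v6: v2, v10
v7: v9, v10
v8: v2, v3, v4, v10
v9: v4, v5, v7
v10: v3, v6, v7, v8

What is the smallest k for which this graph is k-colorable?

3

v3, v8, v10 form a triangle, so at least 3 colors are needed.
3 colors suffice: color 1 → {v2, v3, v9}; color 2 → {v1, v5, v6, v7, v8}; color 3 → {v4, v10}. No two adjacent vertices share a color.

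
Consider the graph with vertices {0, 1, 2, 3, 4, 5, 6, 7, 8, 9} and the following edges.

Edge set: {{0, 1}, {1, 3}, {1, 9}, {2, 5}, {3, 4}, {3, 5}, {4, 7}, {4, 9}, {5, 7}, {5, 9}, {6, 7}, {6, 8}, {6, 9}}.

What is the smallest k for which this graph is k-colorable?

2

3 and 4 are adjacent, so at least 2 colors are needed.
2 colors suffice: color red → {1, 4, 5, 6}; color blue → {0, 2, 3, 7, 8, 9}. Each edge has distinct colors on its endpoints.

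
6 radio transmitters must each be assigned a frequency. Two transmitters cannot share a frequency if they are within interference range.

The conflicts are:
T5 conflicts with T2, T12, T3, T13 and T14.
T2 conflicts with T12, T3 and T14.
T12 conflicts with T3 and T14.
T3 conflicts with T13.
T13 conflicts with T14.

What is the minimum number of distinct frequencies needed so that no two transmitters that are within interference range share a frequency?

T5, T2, T12, T14 are mutually in conflict, so at least 4 frequencies are needed.
A valid assignment using 4 frequencies: T5=1, T2=4, T12=3, T3=2, T13=3, T14=2. No two conflicting transmitters share a frequency.

4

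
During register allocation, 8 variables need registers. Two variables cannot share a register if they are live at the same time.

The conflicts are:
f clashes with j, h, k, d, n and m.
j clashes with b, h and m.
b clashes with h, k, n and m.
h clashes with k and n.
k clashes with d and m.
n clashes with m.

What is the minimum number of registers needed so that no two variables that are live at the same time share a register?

f, h, n pairwise conflict, so at least 3 registers are needed.
3 registers suffice: register 1 → {f, b}; register 2 → {h, d, m}; register 3 → {j, k, n}. Each listed conflict is separated.

3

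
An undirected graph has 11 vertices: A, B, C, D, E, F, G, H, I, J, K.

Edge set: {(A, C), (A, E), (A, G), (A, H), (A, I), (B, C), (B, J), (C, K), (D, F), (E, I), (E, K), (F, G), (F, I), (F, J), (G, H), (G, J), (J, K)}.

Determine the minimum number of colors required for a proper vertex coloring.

3

F, G, J are pairwise adjacent, so at least 3 colors are needed.
One proper 3-coloring: A=1, B=1, C=2, D=2, E=3, F=1, G=2, H=3, I=2, J=3, K=1. Every edge joins two different colors.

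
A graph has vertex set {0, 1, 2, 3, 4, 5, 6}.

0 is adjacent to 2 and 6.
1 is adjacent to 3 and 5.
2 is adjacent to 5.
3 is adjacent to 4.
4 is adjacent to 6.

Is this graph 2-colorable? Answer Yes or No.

No

The cycle 2-0-6-4-3-1-5-2 has odd length 7, so it cannot be 2-colored; at least 3 colors are needed.
So 2 colors are not enough.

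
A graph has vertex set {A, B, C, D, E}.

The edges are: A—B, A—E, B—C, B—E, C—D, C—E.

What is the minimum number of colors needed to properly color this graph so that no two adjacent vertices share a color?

3

A, B, E form a triangle, so at least 3 colors are needed.
3 colors suffice: color 1 → {B, D}; color 2 → {E}; color 3 → {A, C}. No two adjacent vertices share a color.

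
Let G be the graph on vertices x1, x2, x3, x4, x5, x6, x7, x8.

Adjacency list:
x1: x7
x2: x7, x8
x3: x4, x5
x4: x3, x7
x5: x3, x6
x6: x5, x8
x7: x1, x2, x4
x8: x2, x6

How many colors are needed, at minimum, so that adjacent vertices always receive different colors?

3

The cycle x6-x8-x2-x7-x4-x3-x5-x6 has odd length 7, so it cannot be 2-colored; at least 3 colors are needed.
3 colors suffice: color 1 → {x3, x7, x8}; color 2 → {x1, x2, x4, x5}; color 3 → {x6}. Each edge has distinct colors on its endpoints.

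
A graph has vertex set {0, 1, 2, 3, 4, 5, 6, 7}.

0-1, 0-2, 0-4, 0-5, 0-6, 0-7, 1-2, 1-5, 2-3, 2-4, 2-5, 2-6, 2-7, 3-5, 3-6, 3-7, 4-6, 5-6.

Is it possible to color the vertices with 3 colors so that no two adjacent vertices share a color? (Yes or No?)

No

0, 2, 4, 6 are mutually adjacent (a clique of size 4), so at least 4 colors are needed.
So 3 colors are not enough.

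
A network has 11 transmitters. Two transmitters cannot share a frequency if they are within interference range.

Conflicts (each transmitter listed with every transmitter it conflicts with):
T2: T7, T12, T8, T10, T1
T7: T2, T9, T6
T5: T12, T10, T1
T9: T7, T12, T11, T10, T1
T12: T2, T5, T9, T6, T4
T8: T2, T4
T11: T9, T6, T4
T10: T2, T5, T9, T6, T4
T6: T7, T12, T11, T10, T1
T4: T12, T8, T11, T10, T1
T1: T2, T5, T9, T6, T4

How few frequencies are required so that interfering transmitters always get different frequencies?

2

T9 and T12 conflict, so at least 2 frequencies are needed.
2 frequencies suffice: frequency 1 → {T2, T5, T9, T6, T4}; frequency 2 → {T7, T12, T8, T11, T10, T1}. Each listed conflict is separated.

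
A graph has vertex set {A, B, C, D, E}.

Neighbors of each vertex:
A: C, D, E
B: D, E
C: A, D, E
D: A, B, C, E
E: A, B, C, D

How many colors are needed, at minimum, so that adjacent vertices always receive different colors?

A, C, D, E form a clique, so at least 4 colors are needed.
4 colors suffice: color 1 → {E}; color 2 → {D}; color 3 → {B, C}; color 4 → {A}. Every edge joins two different colors.

4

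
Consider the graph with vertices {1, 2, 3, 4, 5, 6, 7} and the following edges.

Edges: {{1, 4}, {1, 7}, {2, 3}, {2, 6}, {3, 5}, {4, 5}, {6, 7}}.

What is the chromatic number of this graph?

The cycle 4-5-3-2-6-7-1-4 has odd length 7, so it cannot be 2-colored; at least 3 colors are needed.
A valid assignment using 3 colors: 1=a, 2=a, 3=b, 4=b, 5=a, 6=b, 7=c. Each edge has distinct colors on its endpoints.

3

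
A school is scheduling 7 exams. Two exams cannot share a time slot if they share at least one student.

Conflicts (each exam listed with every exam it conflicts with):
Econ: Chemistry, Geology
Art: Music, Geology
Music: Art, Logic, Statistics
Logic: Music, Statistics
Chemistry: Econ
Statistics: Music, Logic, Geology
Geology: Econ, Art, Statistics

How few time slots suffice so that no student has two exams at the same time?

3

Music, Logic, Statistics all conflict with each other, so at least 3 time slots are needed.
Using 3 time slots: Econ=2, Art=2, Music=1, Logic=3, Chemistry=1, Statistics=2, Geology=1. Each listed conflict is separated.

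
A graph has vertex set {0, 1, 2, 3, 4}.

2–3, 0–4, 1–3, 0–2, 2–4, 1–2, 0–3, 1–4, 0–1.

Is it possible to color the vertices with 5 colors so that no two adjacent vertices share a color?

The chromatic number is 4. 0, 1, 2, 3 form a clique, so at least 4 colors are needed.
One proper 4-coloring: 0=red, 1=green, 2=blue, 3=yellow, 4=yellow.
Since 5 ≥ 4, a proper 5-coloring certainly exists.

Yes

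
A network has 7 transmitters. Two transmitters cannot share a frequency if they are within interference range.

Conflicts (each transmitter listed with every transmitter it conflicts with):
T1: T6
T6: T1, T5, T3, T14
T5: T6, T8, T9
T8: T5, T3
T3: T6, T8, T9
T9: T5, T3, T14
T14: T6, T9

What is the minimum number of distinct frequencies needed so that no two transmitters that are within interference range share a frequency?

T5 and T8 conflict, so at least 2 frequencies are needed.
2 frequencies suffice: frequency 1 → {T6, T8, T9}; frequency 2 → {T1, T5, T3, T14}. Each listed conflict is separated.

2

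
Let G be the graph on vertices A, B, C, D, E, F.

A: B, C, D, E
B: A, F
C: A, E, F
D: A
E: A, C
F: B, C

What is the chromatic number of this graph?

A, C, E form a triangle, so at least 3 colors are needed.
3 colors suffice: A=1, B=2, C=2, D=2, E=3, F=1. No two adjacent vertices share a color.

3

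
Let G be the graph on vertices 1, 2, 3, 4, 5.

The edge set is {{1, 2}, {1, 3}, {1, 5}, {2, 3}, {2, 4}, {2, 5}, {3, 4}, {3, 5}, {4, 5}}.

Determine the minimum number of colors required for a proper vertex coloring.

4

1, 2, 3, 5 are pairwise adjacent (a clique of size 4), so at least 4 colors are needed.
4 colors suffice: 1=d, 2=b, 3=c, 4=d, 5=a. Each edge has distinct colors on its endpoints.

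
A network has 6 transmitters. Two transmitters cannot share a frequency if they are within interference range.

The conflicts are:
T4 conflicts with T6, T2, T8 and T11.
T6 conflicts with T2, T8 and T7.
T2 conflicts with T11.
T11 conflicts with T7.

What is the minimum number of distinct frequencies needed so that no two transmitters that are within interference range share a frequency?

T4, T6, T2 all conflict with each other, so at least 3 frequencies are needed.
3 frequencies suffice: T4=2, T6=1, T2=3, T8=3, T11=1, T7=2. Every pair that conflicts lands in different frequencies.

3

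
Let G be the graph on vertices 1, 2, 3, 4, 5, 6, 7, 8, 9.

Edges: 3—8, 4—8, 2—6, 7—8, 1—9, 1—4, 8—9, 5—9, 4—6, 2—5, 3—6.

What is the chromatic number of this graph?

2

3 and 6 are adjacent, so at least 2 colors are needed.
2 colors suffice: 1=red, 2=blue, 3=blue, 4=blue, 5=red, 6=red, 7=blue, 8=red, 9=blue. Every edge joins two different colors.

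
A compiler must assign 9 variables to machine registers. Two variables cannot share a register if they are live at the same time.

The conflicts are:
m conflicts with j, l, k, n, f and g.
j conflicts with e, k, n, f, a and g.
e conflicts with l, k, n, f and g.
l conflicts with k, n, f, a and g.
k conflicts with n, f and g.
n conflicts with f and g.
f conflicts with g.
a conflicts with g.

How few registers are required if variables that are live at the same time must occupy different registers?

6

m, l, k, n, f, g all conflict with each other, so at least 6 registers are needed.
6 registers suffice: register 1 → {g}; register 2 → {j, l}; register 3 → {f, a}; register 4 → {k}; register 5 → {n}; register 6 → {m, e}. No two conflicting variables share a register.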